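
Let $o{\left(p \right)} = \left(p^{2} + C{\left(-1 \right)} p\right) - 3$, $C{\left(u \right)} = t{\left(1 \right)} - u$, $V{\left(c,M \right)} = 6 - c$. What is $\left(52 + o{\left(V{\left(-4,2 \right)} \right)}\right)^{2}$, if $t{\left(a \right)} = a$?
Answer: $28561$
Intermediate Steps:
$C{\left(u \right)} = 1 - u$
$o{\left(p \right)} = -3 + p^{2} + 2 p$ ($o{\left(p \right)} = \left(p^{2} + \left(1 - -1\right) p\right) - 3 = \left(p^{2} + \left(1 + 1\right) p\right) - 3 = \left(p^{2} + 2 p\right) - 3 = -3 + p^{2} + 2 p$)
$\left(52 + o{\left(V{\left(-4,2 \right)} \right)}\right)^{2} = \left(52 + \left(-3 + \left(6 - -4\right)^{2} + 2 \left(6 - -4\right)\right)\right)^{2} = \left(52 + \left(-3 + \left(6 + 4\right)^{2} + 2 \left(6 + 4\right)\right)\right)^{2} = \left(52 + \left(-3 + 10^{2} + 2 \cdot 10\right)\right)^{2} = \left(52 + \left(-3 + 100 + 20\right)\right)^{2} = \left(52 + 117\right)^{2} = 169^{2} = 28561$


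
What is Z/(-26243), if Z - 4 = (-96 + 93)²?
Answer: -13/26243 ≈ -0.00049537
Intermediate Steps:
Z = 13 (Z = 4 + (-96 + 93)² = 4 + (-3)² = 4 + 9 = 13)
Z/(-26243) = 13/(-26243) = 13*(-1/26243) = -13/26243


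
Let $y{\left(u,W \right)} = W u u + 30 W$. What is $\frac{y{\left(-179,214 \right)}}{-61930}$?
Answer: $- \frac{3431597}{30965} \approx -110.82$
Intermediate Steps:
$y{\left(u,W \right)} = 30 W + W u^{2}$ ($y{\left(u,W \right)} = W u^{2} + 30 W = 30 W + W u^{2}$)
$\frac{y{\left(-179,214 \right)}}{-61930} = \frac{214 \left(30 + \left(-179\right)^{2}\right)}{-61930} = 214 \left(30 + 32041\right) \left(- \frac{1}{61930}\right) = 214 \cdot 32071 \left(- \frac{1}{61930}\right) = 6863194 \left(- \frac{1}{61930}\right) = - \frac{3431597}{30965}$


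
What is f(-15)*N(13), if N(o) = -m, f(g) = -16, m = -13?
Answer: -208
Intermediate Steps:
N(o) = 13 (N(o) = -1*(-13) = 13)
f(-15)*N(13) = -16*13 = -208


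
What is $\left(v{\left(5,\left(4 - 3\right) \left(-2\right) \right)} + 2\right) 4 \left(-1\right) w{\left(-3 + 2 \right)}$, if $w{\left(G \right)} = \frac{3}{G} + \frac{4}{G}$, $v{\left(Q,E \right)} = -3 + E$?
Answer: $-84$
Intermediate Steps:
$w{\left(G \right)} = \frac{7}{G}$
$\left(v{\left(5,\left(4 - 3\right) \left(-2\right) \right)} + 2\right) 4 \left(-1\right) w{\left(-3 + 2 \right)} = \left(\left(-3 + \left(4 - 3\right) \left(-2\right)\right) + 2\right) 4 \left(-1\right) \frac{7}{-3 + 2} = \left(\left(-3 + 1 \left(-2\right)\right) + 2\right) \left(-4\right) \frac{7}{-1} = \left(\left(-3 - 2\right) + 2\right) \left(-4\right) 7 \left(-1\right) = \left(-5 + 2\right) \left(-4\right) \left(-7\right) = \left(-3\right) \left(-4\right) \left(-7\right) = 12 \left(-7\right) = -84$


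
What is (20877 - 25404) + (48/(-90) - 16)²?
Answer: -957071/225 ≈ -4253.6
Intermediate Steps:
(20877 - 25404) + (48/(-90) - 16)² = -4527 + (48*(-1/90) - 16)² = -4527 + (-8/15 - 16)² = -4527 + (-248/15)² = -4527 + 61504/225 = -957071/225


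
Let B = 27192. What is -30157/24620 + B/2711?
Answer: 587711413/66744820 ≈ 8.8053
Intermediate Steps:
-30157/24620 + B/2711 = -30157/24620 + 27192/2711 = 587711413/66744820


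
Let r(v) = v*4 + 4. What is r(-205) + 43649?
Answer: 42833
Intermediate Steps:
r(v) = 4 + 4*v (r(v) = 4*v + 4 = 4 + 4*v)
r(-205) + 43649 = (4 + 4*(-205)) + 43649 = (4 - 820) + 43649 = -816 + 43649 = 42833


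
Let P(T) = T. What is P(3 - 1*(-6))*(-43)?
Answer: -387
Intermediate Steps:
P(3 - 1*(-6))*(-43) = (3 - 1*(-6))*(-43) = (3 + 6)*(-43) = 9*(-43) = -387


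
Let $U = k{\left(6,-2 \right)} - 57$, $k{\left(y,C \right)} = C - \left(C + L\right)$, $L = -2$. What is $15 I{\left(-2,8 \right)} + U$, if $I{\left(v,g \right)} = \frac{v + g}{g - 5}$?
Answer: $-25$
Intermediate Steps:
$I{\left(v,g \right)} = \frac{g + v}{-5 + g}$
$k{\left(y,C \right)} = 2$ ($k{\left(y,C \right)} = C - \left(C - 2\right) = C - \left(-2 + C\right) = 2$)
$U = -55$ ($U = 2 - 57 = -55$)
$15 I{\left(-2,8 \right)} + U = 15 \frac{8 - 2}{-5 + 8} - 55 = 15 \cdot \frac{1}{3} \cdot 6 - 55 = 15 \cdot 2 - 55 = 30 - 55 = -25$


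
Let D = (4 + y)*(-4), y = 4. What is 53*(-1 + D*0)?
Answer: -53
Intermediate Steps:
D = -32 (D = (4 + 4)*(-4) = 8*(-4) = -32)
53*(-1 + D*0) = 53*(-1 - 32*0) = 53*(-1 + 0) = 53*(-1) = -53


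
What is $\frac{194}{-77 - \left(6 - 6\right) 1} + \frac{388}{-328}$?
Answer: $- \frac{23377}{6314} \approx -3.7024$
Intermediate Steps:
$\frac{194}{-77 - \left(6 - 6\right) 1} + \frac{388}{-328} = \frac{194}{-77 - 0 \cdot 1} + 388 \left(- \frac{1}{328}\right) = \frac{194}{-77 - 0} - \frac{97}{82} = \frac{194}{-77 + 0} - \frac{97}{82} = \frac{194}{-77} - \frac{97}{82} = 194 \left(- \frac{1}{77}\right) - \frac{97}{82} = - \frac{194}{77} - \frac{97}{82} = - \frac{23377}{6314}$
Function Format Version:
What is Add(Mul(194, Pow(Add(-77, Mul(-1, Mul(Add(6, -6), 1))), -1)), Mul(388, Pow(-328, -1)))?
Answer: Rational(-23377, 6314) ≈ -3.7024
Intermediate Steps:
Add(Mul(194, Pow(Add(-77, Mul(-1, Mul(Add(6, -6), 1))), -1)), Mul(388, Pow(-328, -1))) = Add(Mul(194, Pow(Add(-77, Mul(-1, Mul(0, 1))), -1)), Mul(388, Rational(-1, 328))) = Add(Mul(194, Pow(Add(-77, Mul(-1, 0)), -1)), Rational(-97, 82)) = Add(Mul(194, Pow(Add(-77, 0), -1)), Rational(-97, 82)) = Add(Mul(194, Pow(-77, -1)), Rational(-97, 82)) = Add(Mul(194, Rational(-1, 77)), Rational(-97, 82)) = Add(Rational(-194, 77), Rational(-97, 82)) = Rational(-23377, 6314)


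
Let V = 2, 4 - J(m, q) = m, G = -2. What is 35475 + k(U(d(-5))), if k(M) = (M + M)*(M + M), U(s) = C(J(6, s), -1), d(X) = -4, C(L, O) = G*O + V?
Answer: 35539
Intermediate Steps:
J(m, q) = 4 - m
C(L, O) = 2 - 2*O (C(L, O) = -2*O + 2 = 2 - 2*O)
U(s) = 4 (U(s) = 2 - 2*(-1) = 2 + 2 = 4)
k(M) = 4*M² (k(M) = (2*M)*(2*M) = 4*M²)
35475 + k(U(d(-5))) = 35475 + 4*4² = 35475 + 4*16 = 35475 + 64 = 35539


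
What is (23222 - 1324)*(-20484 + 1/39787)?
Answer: -17846802269486/39787 ≈ -4.4856e+8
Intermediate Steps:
(23222 - 1324)*(-20484 + 1/39787) = 21898*(-20484 + 1/39787) = 21898*(-814996907/39787) = -17846802269486/39787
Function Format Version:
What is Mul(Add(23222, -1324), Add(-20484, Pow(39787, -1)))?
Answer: Rational(-17846802269486, 39787) ≈ -4.4856e+8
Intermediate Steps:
Mul(Add(23222, -1324), Add(-20484, Pow(39787, -1))) = Mul(21898, Add(-20484, Rational(1, 39787))) = Mul(21898, Rational(-814996907, 39787)) = Rational(-17846802269486, 39787)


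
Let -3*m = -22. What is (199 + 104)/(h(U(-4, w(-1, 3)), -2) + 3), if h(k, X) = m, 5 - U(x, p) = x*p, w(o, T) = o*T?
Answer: 909/31 ≈ 29.323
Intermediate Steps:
m = 22/3 (m = -⅓*(-22) = 22/3 ≈ 7.3333)
w(o, T) = T*o
U(x, p) = 5 - p*x (U(x, p) = 5 - x*p = 5 - p*x)
h(k, X) = 22/3
(199 + 104)/(h(U(-4, w(-1, 3)), -2) + 3) = (199 + 104)/(22/3 + 3) = 303/(31/3) = 303*(3/31) = 909/31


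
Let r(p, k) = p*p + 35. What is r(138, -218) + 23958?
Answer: 43037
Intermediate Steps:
r(p, k) = 35 + p**2 (r(p, k) = p**2 + 35 = 35 + p**2)
r(138, -218) + 23958 = (35 + 138**2) + 23958 = (35 + 19044) + 23958 = 19079 + 23958 = 43037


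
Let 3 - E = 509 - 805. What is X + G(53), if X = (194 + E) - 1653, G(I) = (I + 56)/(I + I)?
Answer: -122851/106 ≈ -1159.0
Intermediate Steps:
G(I) = (56 + I)/(2*I) (G(I) = (56 + I)/((2*I)) = (56 + I)*(1/(2*I)) = (56 + I)/(2*I))
E = 299 (E = 3 - (509 - 805) = 3 - 1*(-296) = 3 + 296 = 299)
X = -1160 (X = (194 + 299) - 1653 = 493 - 1653 = -1160)
X + G(53) = -1160 + (½)*(56 + 53)/53 = -1160 + (½)*(1/53)*109 = -1160 + 109/106 = -122851/106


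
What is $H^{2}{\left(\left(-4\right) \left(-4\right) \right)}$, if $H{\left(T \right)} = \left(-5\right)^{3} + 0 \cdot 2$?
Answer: $15625$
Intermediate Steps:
$H{\left(T \right)} = -125$ ($H{\left(T \right)} = -125 + 0 = -125$)
$H^{2}{\left(\left(-4\right) \left(-4\right) \right)} = \left(-125\right)^{2} = 15625$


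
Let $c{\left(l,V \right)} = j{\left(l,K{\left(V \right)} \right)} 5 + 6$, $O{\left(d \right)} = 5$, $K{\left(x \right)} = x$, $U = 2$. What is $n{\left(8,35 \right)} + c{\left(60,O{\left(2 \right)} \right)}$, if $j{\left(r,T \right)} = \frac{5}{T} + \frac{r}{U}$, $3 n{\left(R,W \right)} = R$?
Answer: $\frac{491}{3} \approx 163.67$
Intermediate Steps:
$n{\left(R,W \right)} = \frac{R}{3}$
$j{\left(r,T \right)} = \frac{r}{2} + \frac{5}{T}$ ($j{\left(r,T \right)} = \frac{5}{T} + \frac{r}{2} = \frac{r}{2} + \frac{5}{T}$)
$c{\left(l,V \right)} = 6 + \frac{25}{V} + \frac{5 l}{2}$ ($c{\left(l,V \right)} = \left(\frac{l}{2} + \frac{5}{V}\right) 5 + 6 = \left(\frac{25}{V} + \frac{5 l}{2}\right) + 6 = 6 + \frac{25}{V} + \frac{5 l}{2}$)
$n{\left(8,35 \right)} + c{\left(60,O{\left(2 \right)} \right)} = \frac{1}{3} \cdot 8 + \left(6 + \frac{25}{5} + \frac{5}{2} \cdot 60\right) = \frac{8}{3} + \left(6 + 25 \cdot \frac{1}{5} + 150\right) = \frac{8}{3} + \left(6 + 5 + 150\right) = \frac{8}{3} + 161 = \frac{491}{3}$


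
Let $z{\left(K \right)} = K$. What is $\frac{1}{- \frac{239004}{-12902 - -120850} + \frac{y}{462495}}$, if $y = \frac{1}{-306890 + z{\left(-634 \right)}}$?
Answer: $- \frac{3838315466199060}{8498283893044367} \approx -0.45166$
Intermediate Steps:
$y = - \frac{1}{307524}$ ($y = \frac{1}{-306890 - 634} = \frac{1}{-307524} = - \frac{1}{307524} \approx -3.2518 \cdot 10^{-6}$)
$\frac{1}{- \frac{239004}{-12902 - -120850} + \frac{y}{462495}} = \frac{1}{- \frac{239004}{-12902 - -120850} - \frac{1}{307524 \cdot 462495}} = \frac{1}{- \frac{239004}{-12902 + 120850} - \frac{1}{142228312380}} = \frac{1}{- \frac{239004}{107948} - \frac{1}{142228312380}} = \frac{1}{\left(-239004\right) \frac{1}{107948} - \frac{1}{142228312380}} = \frac{1}{- \frac{59751}{26987} - \frac{1}{142228312380}} = \frac{1}{- \frac{8498283893044367}{3838315466199060}} = - \frac{3838315466199060}{8498283893044367}$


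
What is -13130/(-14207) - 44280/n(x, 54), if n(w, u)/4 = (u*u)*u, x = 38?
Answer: 35374645/41427612 ≈ 0.85389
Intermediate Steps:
n(w, u) = 4*u³ (n(w, u) = 4*((u*u)*u) = 4*(u²*u) = 4*u³)
-13130/(-14207) - 44280/n(x, 54) = -13130/(-14207) - 44280/(4*54³) = -13130*(-1/14207) - 44280/(4*157464) = 13130/14207 - 44280/629856 = 13130/14207 - 44280*1/629856 = 13130/14207 - 205/2916 = 35374645/41427612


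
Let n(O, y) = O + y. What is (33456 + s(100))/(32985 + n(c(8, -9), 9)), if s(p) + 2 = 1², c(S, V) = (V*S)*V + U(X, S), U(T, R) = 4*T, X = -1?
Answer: 33455/33638 ≈ 0.99456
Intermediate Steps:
c(S, V) = -4 + S*V² (c(S, V) = (V*S)*V + 4*(-1) = (S*V)*V - 4 = S*V² - 4 = -4 + S*V²)
s(p) = -1 (s(p) = -2 + 1² = -2 + 1 = -1)
(33456 + s(100))/(32985 + n(c(8, -9), 9)) = (33456 - 1)/(32985 + ((-4 + 8*(-9)²) + 9)) = 33455/(32985 + ((-4 + 8*81) + 9)) = 33455/(32985 + ((-4 + 648) + 9)) = 33455/(32985 + (644 + 9)) = 33455/(32985 + 653) = 33455/33638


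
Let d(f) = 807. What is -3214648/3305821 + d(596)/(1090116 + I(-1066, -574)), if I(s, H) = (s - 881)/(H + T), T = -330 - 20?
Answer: -98046989469620/100904589270047 ≈ -0.97168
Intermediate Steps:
T = -350
I(s, H) = (-881 + s)/(-350 + H) (I(s, H) = (s - 881)/(H - 350) = (-881 + s)/(-350 + H))
-3214648/3305821 + d(596)/(1090116 + I(-1066, -574)) = -3214648/3305821 + 807/(1090116 + (-881 - 1066)/(-350 - 574)) = -3214648*1/3305821 + 807/(1090116 - 1947/(-924)) = -3214648/3305821 + 807/(1090116 - 1/924*(-1947)) = -3214648/3305821 + 807/(1090116 + 59/28) = -3214648/3305821 + 807/(30523307/28) = -3214648/3305821 + 807*(28/30523307) = -3214648/3305821 + 22596/30523307 = -98046989469620/100904589270047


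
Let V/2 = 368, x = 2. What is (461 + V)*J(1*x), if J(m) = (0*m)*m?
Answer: 0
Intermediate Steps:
J(m) = 0 (J(m) = 0*m = 0)
V = 736 (V = 2*368 = 736)
(461 + V)*J(1*x) = (461 + 736)*0 = 1197*0 = 0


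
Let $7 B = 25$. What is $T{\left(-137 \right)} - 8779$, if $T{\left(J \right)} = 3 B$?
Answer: $- \frac{61378}{7} \approx -8768.3$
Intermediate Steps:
$B = \frac{25}{7}$ ($B = \frac{1}{7} \cdot 25 = \frac{25}{7} \approx 3.5714$)
$T{\left(J \right)} = \frac{75}{7}$ ($T{\left(J \right)} = 3 \cdot \frac{25}{7} = \frac{75}{7}$)
$T{\left(-137 \right)} - 8779 = \frac{75}{7} - 8779 = - \frac{61378}{7}$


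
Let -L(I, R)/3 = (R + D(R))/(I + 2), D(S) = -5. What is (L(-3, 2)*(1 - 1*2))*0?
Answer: 0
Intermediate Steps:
L(I, R) = -3*(-5 + R)/(2 + I) (L(I, R) = -3*(R - 5)/(I + 2) = -3*(-5 + R)/(2 + I))
(L(-3, 2)*(1 - 1*2))*0 = ((3*(5 - 1*2)/(2 - 3))*(1 - 1*2))*0 = ((3*(5 - 2)/(-1))*(1 - 2))*0 = ((3*(-1)*3)*(-1))*0 = -9*(-1)*0 = 9*0 = 0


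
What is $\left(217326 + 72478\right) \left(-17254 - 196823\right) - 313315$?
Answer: $-62040684223$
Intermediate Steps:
$\left(217326 + 72478\right) \left(-17254 - 196823\right) - 313315 = 289804 \left(-214077\right) - 313315 = -62040370908 - 313315 = -62040684223$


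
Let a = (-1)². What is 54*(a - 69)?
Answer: -3672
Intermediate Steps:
a = 1
54*(a - 69) = 54*(1 - 69) = 54*(-68) = -3672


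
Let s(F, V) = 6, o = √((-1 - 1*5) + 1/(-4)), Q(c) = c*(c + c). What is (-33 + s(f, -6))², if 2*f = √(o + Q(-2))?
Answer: 729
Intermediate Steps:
Q(c) = 2*c² (Q(c) = c*(2*c) = 2*c²)
o = 5*I/2 (o = √((-1 - 5) - ¼) = √(-6 - ¼) = √(-25/4) = 5*I/2 ≈ 2.5*I)
f = √(8 + 5*I/2)/2 (f = √(5*I/2 + 2*(-2)²)/2 = √(5*I/2 + 2*4)/2 = √(5*I/2 + 8)/2 = √(8 + 5*I/2)/2 ≈ 1.431 + 0.21838*I)
(-33 + s(f, -6))² = (-33 + 6)² = (-27)² = 729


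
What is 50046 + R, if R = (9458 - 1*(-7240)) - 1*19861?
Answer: 46883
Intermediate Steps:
R = -3163 (R = (9458 + 7240) - 19861 = 16698 - 19861 = -3163)
50046 + R = 50046 - 3163 = 46883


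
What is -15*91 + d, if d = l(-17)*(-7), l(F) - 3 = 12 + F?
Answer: -1351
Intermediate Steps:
l(F) = 15 + F (l(F) = 3 + (12 + F) = 15 + F)
d = 14 (d = (15 - 17)*(-7) = -2*(-7) = 14)
-15*91 + d = -15*91 + 14 = -1365 + 14 = -1351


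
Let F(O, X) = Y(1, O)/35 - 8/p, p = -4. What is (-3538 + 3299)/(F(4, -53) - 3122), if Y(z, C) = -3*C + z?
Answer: 8365/109211 ≈ 0.076595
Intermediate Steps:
Y(z, C) = z - 3*C
F(O, X) = 71/35 - 3*O/35 (F(O, X) = (1 - 3*O)/35 - 8/(-4) = (1 - 3*O)*(1/35) - 8*(-¼) = (1/35 - 3*O/35) + 2 = 71/35 - 3*O/35)
(-3538 + 3299)/(F(4, -53) - 3122) = (-3538 + 3299)/((71/35 - 3/35*4) - 3122) = -239/((71/35 - 12/35) - 3122) = -239/(59/35 - 3122) = -239/(-109211/35) = -239*(-35/109211) = 8365/109211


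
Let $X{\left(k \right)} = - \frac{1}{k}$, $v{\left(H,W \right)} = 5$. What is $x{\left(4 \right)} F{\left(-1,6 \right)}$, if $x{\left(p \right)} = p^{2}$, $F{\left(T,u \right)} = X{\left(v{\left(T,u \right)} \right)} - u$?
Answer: $- \frac{496}{5} \approx -99.2$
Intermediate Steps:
$F{\left(T,u \right)} = - \frac{1}{5} - u$
$x{\left(4 \right)} F{\left(-1,6 \right)} = 4^{2} \left(- \frac{1}{5} - 6\right) = 16 \left(- \frac{1}{5} - 6\right) = 16 \left(- \frac{31}{5}\right) = - \frac{496}{5}$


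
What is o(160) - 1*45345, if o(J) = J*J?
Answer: -19745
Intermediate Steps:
o(J) = J**2
o(160) - 1*45345 = 160**2 - 1*45345 = 25600 - 45345 = -19745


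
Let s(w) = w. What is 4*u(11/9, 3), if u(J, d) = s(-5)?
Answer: -20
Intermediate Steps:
u(J, d) = -5
4*u(11/9, 3) = 4*(-5) = -20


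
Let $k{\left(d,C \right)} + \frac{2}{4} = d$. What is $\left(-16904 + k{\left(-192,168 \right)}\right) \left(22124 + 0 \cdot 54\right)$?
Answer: $-378242966$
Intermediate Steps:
$k{\left(d,C \right)} = - \frac{1}{2} + d$
$\left(-16904 + k{\left(-192,168 \right)}\right) \left(22124 + 0 \cdot 54\right) = \left(-16904 - \frac{385}{2}\right) \left(22124 + 0 \cdot 54\right) = \left(-16904 - \frac{385}{2}\right) \left(22124 + 0\right) = \left(- \frac{34193}{2}\right) 22124 = -378242966$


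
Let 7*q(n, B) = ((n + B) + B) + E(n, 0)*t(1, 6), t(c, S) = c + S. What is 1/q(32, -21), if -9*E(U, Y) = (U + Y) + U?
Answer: -63/538 ≈ -0.11710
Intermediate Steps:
t(c, S) = S + c
E(U, Y) = -2*U/9 - Y/9 (E(U, Y) = -((U + Y) + U)/9 = -(Y + 2*U)/9 = -2*U/9 - Y/9)
q(n, B) = -5*n/63 + 2*B/7 (q(n, B) = (((n + B) + B) + (-2*n/9 - ⅑*0)*(6 + 1))/7 = (((B + n) + B) + (-2*n/9 + 0)*7)/7 = ((n + 2*B) - 2*n/9*7)/7 = ((n + 2*B) - 14*n/9)/7 = (2*B - 5*n/9)/7 = -5*n/63 + 2*B/7)
1/q(32, -21) = 1/(-5/63*32 + (2/7)*(-21)) = 1/(-160/63 - 6) = 1/(-538/63) = -63/538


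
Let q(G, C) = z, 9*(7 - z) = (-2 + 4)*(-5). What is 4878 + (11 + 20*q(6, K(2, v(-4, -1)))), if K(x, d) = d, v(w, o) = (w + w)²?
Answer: 45461/9 ≈ 5051.2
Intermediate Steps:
z = 73/9 (z = 7 - (-2 + 4)*(-5)/9 = 7 - 2*(-5)/9 = 7 - ⅑*(-10) = 7 + 10/9 = 73/9 ≈ 8.1111)
v(w, o) = 4*w² (v(w, o) = (2*w)² = 4*w²)
q(G, C) = 73/9
4878 + (11 + 20*q(6, K(2, v(-4, -1)))) = 4878 + (11 + 20*(73/9)) = 4878 + (11 + 1460/9) = 4878 + 1559/9 = 45461/9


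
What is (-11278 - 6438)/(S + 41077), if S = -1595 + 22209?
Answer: -17716/61691 ≈ -0.28717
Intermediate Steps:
S = 20614
(-11278 - 6438)/(S + 41077) = (-11278 - 6438)/(20614 + 41077) = -17716/61691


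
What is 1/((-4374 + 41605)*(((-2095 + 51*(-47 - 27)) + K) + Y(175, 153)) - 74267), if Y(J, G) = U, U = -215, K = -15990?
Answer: -1/821911361 ≈ -1.2167e-9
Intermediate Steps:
Y(J, G) = -215
1/((-4374 + 41605)*(((-2095 + 51*(-47 - 27)) + K) + Y(175, 153)) - 74267) = 1/((-4374 + 41605)*(((-2095 + 51*(-47 - 27)) - 15990) - 215) - 74267) = 1/(37231*(((-2095 + 51*(-74)) - 15990) - 215) - 74267) = 1/(37231*(((-2095 - 3774) - 15990) - 215) - 74267) = 1/(37231*((-5869 - 15990) - 215) - 74267) = 1/(37231*(-21859 - 215) - 74267) = 1/(37231*(-22074) - 74267) = 1/(-821837094 - 74267) = 1/(-821911361) = -1/821911361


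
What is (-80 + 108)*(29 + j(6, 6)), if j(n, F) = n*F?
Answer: 1820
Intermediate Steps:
j(n, F) = F*n
(-80 + 108)*(29 + j(6, 6)) = (-80 + 108)*(29 + 6*6) = 28*(29 + 36) = 28*65 = 1820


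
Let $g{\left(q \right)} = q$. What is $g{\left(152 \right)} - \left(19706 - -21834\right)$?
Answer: $-41388$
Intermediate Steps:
$g{\left(152 \right)} - \left(19706 - -21834\right) = 152 - \left(19706 - -21834\right) = 152 - \left(19706 + 21834\right) = 152 - 41540 = -41388$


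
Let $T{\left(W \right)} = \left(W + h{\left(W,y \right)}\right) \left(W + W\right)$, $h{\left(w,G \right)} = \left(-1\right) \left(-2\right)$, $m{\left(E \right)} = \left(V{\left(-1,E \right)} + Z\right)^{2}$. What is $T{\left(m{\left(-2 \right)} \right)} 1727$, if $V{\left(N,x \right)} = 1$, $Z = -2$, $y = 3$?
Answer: $10362$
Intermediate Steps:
$m{\left(E \right)} = 1$ ($m{\left(E \right)} = \left(1 - 2\right)^{2} = \left(-1\right)^{2} = 1$)
$h{\left(w,G \right)} = 2$
$T{\left(W \right)} = 2 W \left(2 + W\right)$ ($T{\left(W \right)} = \left(W + 2\right) \left(W + W\right) = \left(2 + W\right) 2 W = 2 W \left(2 + W\right)$)
$T{\left(m{\left(-2 \right)} \right)} 1727 = 2 \cdot 1 \left(2 + 1\right) 1727 = 2 \cdot 1 \cdot 3 \cdot 1727 = 6 \cdot 1727 = 10362$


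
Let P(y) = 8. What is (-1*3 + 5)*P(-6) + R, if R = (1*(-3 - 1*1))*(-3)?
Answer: 28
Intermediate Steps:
R = 12 (R = (1*(-3 - 1))*(-3) = (1*(-4))*(-3) = -4*(-3) = 12)
(-1*3 + 5)*P(-6) + R = (-1*3 + 5)*8 + 12 = (-3 + 5)*8 + 12 = 2*8 + 12 = 16 + 12 = 28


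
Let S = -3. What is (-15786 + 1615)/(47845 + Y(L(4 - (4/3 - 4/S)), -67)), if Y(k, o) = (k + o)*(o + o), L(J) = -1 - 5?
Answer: -14171/57627 ≈ -0.24591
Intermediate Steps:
L(J) = -6
Y(k, o) = 2*o*(k + o) (Y(k, o) = (k + o)*(2*o) = 2*o*(k + o))
(-15786 + 1615)/(47845 + Y(L(4 - (4/3 - 4/S)), -67)) = (-15786 + 1615)/(47845 + 2*(-67)*(-6 - 67)) = -14171/(47845 + 2*(-67)*(-73)) = -14171/(47845 + 9782) = -14171/57627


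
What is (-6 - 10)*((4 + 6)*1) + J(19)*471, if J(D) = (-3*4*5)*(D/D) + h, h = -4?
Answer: -30304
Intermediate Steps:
J(D) = -64 (J(D) = (-3*4*5)*(D/D) - 4 = -12*5*1 - 4 = -60*1 - 4 = -60 - 4 = -64)
(-6 - 10)*((4 + 6)*1) + J(19)*471 = (-6 - 10)*((4 + 6)*1) - 64*471 = -160 - 30144 = -30304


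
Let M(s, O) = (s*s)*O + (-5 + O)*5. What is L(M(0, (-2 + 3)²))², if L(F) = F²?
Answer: 160000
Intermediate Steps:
M(s, O) = -25 + 5*O + O*s² (M(s, O) = s²*O + (-25 + 5*O) = O*s² + (-25 + 5*O) = -25 + 5*O + O*s²)
L(M(0, (-2 + 3)²))² = ((-25 + 5*(-2 + 3)² + (-2 + 3)²*0²)²)² = ((-25 + 5*1² + 1²*0)²)² = ((-25 + 5*1 + 1*0)²)² = ((-25 + 5 + 0)²)² = ((-20)²)² = 400² = 160000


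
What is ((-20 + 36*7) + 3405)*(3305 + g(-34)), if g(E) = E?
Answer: 11896627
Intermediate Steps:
((-20 + 36*7) + 3405)*(3305 + g(-34)) = ((-20 + 36*7) + 3405)*(3305 - 34) = ((-20 + 252) + 3405)*3271 = (232 + 3405)*3271 = 3637*3271 = 11896627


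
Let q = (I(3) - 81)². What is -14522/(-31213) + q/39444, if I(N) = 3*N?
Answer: 61217830/102597131 ≈ 0.59668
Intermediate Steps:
q = 5184 (q = (3*3 - 81)² = (9 - 81)² = (-72)² = 5184)
-14522/(-31213) + q/39444 = -14522/(-31213) + 5184/39444 = -14522*(-1/31213) + 5184*(1/39444) = 14522/31213 + 432/3287 = 61217830/102597131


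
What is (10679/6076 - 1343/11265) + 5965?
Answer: 408393363967/68446140 ≈ 5966.6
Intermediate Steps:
(10679/6076 - 1343/11265) + 5965 = 112138867/68446140 + 5965 = 408393363967/68446140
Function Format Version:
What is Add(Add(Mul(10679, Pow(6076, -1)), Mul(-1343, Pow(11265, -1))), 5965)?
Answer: Rational(408393363967, 68446140) ≈ 5966.6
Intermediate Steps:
Add(Add(Mul(10679, Pow(6076, -1)), Mul(-1343, Pow(11265, -1))), 5965) = Add(Add(Mul(10679, Rational(1, 6076)), Mul(-1343, Rational(1, 11265))), 5965) = Add(Add(Rational(10679, 6076), Rational(-1343, 11265)), 5965) = Add(Rational(112138867, 68446140), 5965) = Rational(408393363967, 68446140)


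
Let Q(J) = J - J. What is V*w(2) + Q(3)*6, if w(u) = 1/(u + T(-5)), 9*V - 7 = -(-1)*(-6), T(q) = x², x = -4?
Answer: 1/162 ≈ 0.0061728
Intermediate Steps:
Q(J) = 0
T(q) = 16 (T(q) = (-4)² = 16)
V = ⅑ (V = 7/9 + (-(-1)*(-6))/9 = 7/9 + (-1*6)/9 = 7/9 + (⅑)*(-6) = 7/9 - ⅔ = ⅑ ≈ 0.11111)
w(u) = 1/(16 + u) (w(u) = 1/(u + 16) = 1/(16 + u))
V*w(2) + Q(3)*6 = 1/(9*(16 + 2)) + 0*6 = (⅑)/18 + 0 = (⅑)*(1/18) + 0 = 1/162 + 0 = 1/162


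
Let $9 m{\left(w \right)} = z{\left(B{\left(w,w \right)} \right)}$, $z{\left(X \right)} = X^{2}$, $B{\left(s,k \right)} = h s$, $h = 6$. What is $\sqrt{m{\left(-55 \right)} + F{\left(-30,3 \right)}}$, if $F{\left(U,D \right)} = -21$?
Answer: $\sqrt{12079} \approx 109.9$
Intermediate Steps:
$B{\left(s,k \right)} = 6 s$
$m{\left(w \right)} = 4 w^{2}$ ($m{\left(w \right)} = \frac{\left(6 w\right)^{2}}{9} = \frac{36 w^{2}}{9} = 4 w^{2}$)
$\sqrt{m{\left(-55 \right)} + F{\left(-30,3 \right)}} = \sqrt{4 \left(-55\right)^{2} - 21} = \sqrt{4 \cdot 3025 - 21} = \sqrt{12100 - 21} = \sqrt{12079}$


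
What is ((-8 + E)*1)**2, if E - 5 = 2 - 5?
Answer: 36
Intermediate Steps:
E = 2 (E = 5 + (2 - 5) = 5 - 3 = 2)
((-8 + E)*1)**2 = ((-8 + 2)*1)**2 = (-6*1)**2 = (-6)**2 = 36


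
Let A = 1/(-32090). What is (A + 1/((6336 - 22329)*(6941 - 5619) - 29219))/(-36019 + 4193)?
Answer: 4240811/4324570073021620 ≈ 9.8063e-10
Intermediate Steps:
A = -1/32090 ≈ -3.1162e-5
(A + 1/((6336 - 22329)*(6941 - 5619) - 29219))/(-36019 + 4193) = (-1/32090 + 1/((6336 - 22329)*(6941 - 5619) - 29219))/(-36019 + 4193) = (-1/32090 + 1/(-15993*1322 - 29219))/(-31826) = (-1/32090 + 1/(-21142746 - 29219))*(-1/31826) = (-1/32090 + 1/(-21171965))*(-1/31826) = (-1/32090 - 1/21171965)*(-1/31826) = -4240811/135881671370*(-1/31826) = 4240811/4324570073021620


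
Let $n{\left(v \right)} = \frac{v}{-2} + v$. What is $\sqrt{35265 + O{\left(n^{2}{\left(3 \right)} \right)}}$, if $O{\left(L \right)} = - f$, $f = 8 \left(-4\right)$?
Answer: $\sqrt{35297} \approx 187.88$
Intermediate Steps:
$n{\left(v \right)} = \frac{v}{2}$ ($n{\left(v \right)} = v \left(- \frac{1}{2}\right) + v = - \frac{v}{2} + v = \frac{v}{2}$)
$f = -32$
$O{\left(L \right)} = 32$ ($O{\left(L \right)} = \left(-1\right) \left(-32\right) = 32$)
$\sqrt{35265 + O{\left(n^{2}{\left(3 \right)} \right)}} = \sqrt{35265 + 32} = \sqrt{35297}$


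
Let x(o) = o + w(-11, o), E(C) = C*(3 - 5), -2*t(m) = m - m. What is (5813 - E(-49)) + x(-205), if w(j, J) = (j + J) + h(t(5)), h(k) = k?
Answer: 5294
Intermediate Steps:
t(m) = 0 (t(m) = -(m - m)/2 = -1/2*0 = 0)
E(C) = -2*C (E(C) = C*(-2) = -2*C)
w(j, J) = J + j (w(j, J) = (j + J) + 0 = (J + j) + 0 = J + j)
x(o) = -11 + 2*o (x(o) = o + (o - 11) = o + (-11 + o) = -11 + 2*o)
(5813 - E(-49)) + x(-205) = (5813 - (-2)*(-49)) + (-11 + 2*(-205)) = (5813 - 1*98) + (-11 - 410) = (5813 - 98) - 421 = 5715 - 421 = 5294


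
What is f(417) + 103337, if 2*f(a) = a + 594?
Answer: 207685/2 ≈ 1.0384e+5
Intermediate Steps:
f(a) = 297 + a/2 (f(a) = (a + 594)/2 = (594 + a)/2 = 297 + a/2)
f(417) + 103337 = (297 + (½)*417) + 103337 = (297 + 417/2) + 103337 = 1011/2 + 103337 = 207685/2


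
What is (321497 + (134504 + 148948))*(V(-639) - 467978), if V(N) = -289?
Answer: -283277653383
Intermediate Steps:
(321497 + (134504 + 148948))*(V(-639) - 467978) = (321497 + (134504 + 148948))*(-289 - 467978) = (321497 + 283452)*(-468267) = 604949*(-468267) = -283277653383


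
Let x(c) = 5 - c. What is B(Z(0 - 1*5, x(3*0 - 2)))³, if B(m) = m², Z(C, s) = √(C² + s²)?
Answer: 405224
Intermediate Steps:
B(Z(0 - 1*5, x(3*0 - 2)))³ = ((√((0 - 1*5)² + (5 - (3*0 - 2))²))²)³ = ((√((0 - 5)² + (5 - (0 - 2))²))²)³ = ((√((-5)² + (5 - 1*(-2))²))²)³ = ((√(25 + (5 + 2)²))²)³ = ((√(25 + 7²))²)³ = ((√(25 + 49))²)³ = ((√74)²)³ = 74³ = 405224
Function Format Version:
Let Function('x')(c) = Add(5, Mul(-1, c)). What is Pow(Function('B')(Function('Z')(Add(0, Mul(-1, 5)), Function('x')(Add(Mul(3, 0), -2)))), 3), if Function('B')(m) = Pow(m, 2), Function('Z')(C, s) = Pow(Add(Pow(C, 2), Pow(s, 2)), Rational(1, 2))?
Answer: 405224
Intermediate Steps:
Pow(Function('B')(Function('Z')(Add(0, Mul(-1, 5)), Function('x')(Add(Mul(3, 0), -2)))), 3) = Pow(Pow(Pow(Add(Pow(Add(0, Mul(-1, 5)), 2), Pow(Add(5, Mul(-1, Add(Mul(3, 0), -2))), 2)), Rational(1, 2)), 2), 3) = Pow(Pow(Pow(Add(Pow(Add(0, -5), 2), Pow(Add(5, Mul(-1, Add(0, -2))), 2)), Rational(1, 2)), 2), 3) = Pow(Pow(Pow(Add(Pow(-5, 2), Pow(Add(5, Mul(-1, -2)), 2)), Rational(1, 2)), 2), 3) = Pow(Pow(Pow(Add(25, Pow(Add(5, 2), 2)), Rational(1, 2)), 2), 3) = Pow(Pow(Pow(Add(25, Pow(7, 2)), Rational(1, 2)), 2), 3) = Pow(Pow(Pow(Add(25, 49), Rational(1, 2)), 2), 3) = Pow(Pow(Pow(74, Rational(1, 2)), 2), 3) = Pow(74, 3) = 405224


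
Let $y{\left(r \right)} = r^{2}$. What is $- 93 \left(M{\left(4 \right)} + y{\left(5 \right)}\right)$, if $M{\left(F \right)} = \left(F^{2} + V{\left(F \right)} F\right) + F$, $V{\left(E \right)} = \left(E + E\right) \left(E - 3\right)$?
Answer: $-7161$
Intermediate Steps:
$V{\left(E \right)} = 2 E \left(-3 + E\right)$
$M{\left(F \right)} = F + F^{2} + 2 F^{2} \left(-3 + F\right)$ ($M{\left(F \right)} = \left(F^{2} + 2 F \left(-3 + F\right) F\right) + F = \left(F^{2} + 2 F^{2} \left(-3 + F\right)\right) + F = F + F^{2} + 2 F^{2} \left(-3 + F\right)$)
$- 93 \left(M{\left(4 \right)} + y{\left(5 \right)}\right) = - 93 \left(4 \left(1 + 4 + 2 \cdot 4 \left(-3 + 4\right)\right) + 5^{2}\right) = - 93 \left(4 \left(1 + 4 + 2 \cdot 4 \cdot 1\right) + 25\right) = - 93 \left(4 \left(1 + 4 + 8\right) + 25\right) = - 93 \left(4 \cdot 13 + 25\right) = - 93 \left(52 + 25\right) = \left(-93\right) 77 = -7161$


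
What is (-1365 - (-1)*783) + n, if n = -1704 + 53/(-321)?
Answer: -733859/321 ≈ -2286.2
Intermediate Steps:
n = -547037/321 (n = -1704 + 53*(-1/321) = -1704 - 53/321 = -547037/321 ≈ -1704.2)
(-1365 - (-1)*783) + n = (-1365 - (-1)*783) - 547037/321 = (-1365 - 1*(-783)) - 547037/321 = (-1365 + 783) - 547037/321 = -582 - 547037/321 = -733859/321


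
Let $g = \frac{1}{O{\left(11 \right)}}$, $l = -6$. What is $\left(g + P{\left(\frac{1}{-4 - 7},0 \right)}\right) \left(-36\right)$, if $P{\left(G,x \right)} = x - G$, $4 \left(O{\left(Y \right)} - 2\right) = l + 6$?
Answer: $- \frac{234}{11} \approx -21.273$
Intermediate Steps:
$O{\left(Y \right)} = 2$ ($O{\left(Y \right)} = 2 + \frac{-6 + 6}{4} = 2 + \frac{1}{4} \cdot 0 = 2 + 0 = 2$)
$g = \frac{1}{2} \approx 0.5$
$\left(g + P{\left(\frac{1}{-4 - 7},0 \right)}\right) \left(-36\right) = \left(\frac{1}{2} + \left(0 - \frac{1}{-4 - 7}\right)\right) \left(-36\right) = \left(\frac{1}{2} + \left(0 - \frac{1}{-11}\right)\right) \left(-36\right) = \left(\frac{1}{2} + \left(0 - - \frac{1}{11}\right)\right) \left(-36\right) = \left(\frac{1}{2} + \left(0 + \frac{1}{11}\right)\right) \left(-36\right) = \left(\frac{1}{2} + \frac{1}{11}\right) \left(-36\right) = \frac{13}{22} \left(-36\right) = - \frac{234}{11}$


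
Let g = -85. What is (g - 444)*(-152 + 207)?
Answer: -29095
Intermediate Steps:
(g - 444)*(-152 + 207) = (-85 - 444)*(-152 + 207) = -529*55 = -29095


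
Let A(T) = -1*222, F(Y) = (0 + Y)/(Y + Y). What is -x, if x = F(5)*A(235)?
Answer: 111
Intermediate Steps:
F(Y) = ½ (F(Y) = Y/((2*Y)) = Y*(1/(2*Y)) = ½)
A(T) = -222
x = -111 (x = (½)*(-222) = -111)
-x = -1*(-111) = 111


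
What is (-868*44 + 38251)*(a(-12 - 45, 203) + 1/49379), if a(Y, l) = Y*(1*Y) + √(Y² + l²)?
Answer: 9465509948/49379 + 59*√44458 ≈ 2.0413e+5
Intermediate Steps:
a(Y, l) = Y² + √(Y² + l²) (a(Y, l) = Y*Y + √(Y² + l²) = Y² + √(Y² + l²))
(-868*44 + 38251)*(a(-12 - 45, 203) + 1/49379) = (-868*44 + 38251)*(((-12 - 45)² + √((-12 - 45)² + 203²)) + 1/49379) = (-38192 + 38251)*(((-57)² + √((-57)² + 41209)) + 1/49379) = 59*((3249 + √(3249 + 41209)) + 1/49379) = 59*((3249 + √44458) + 1/49379) = 59*(160432372/49379 + √44458) = 9465509948/49379 + 59*√44458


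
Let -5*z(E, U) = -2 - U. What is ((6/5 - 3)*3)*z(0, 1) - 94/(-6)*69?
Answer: 26944/25 ≈ 1077.8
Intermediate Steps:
z(E, U) = ⅖ + U/5 (z(E, U) = -(-2 - U)/5 = ⅖ + U/5)
((6/5 - 3)*3)*z(0, 1) - 94/(-6)*69 = ((6/5 - 3)*3)*(⅖ + (⅕)*1) - 94/(-6)*69 = ((6*(⅕) - 3)*3)*(⅖ + ⅕) - 94*(-⅙)*69 = ((6/5 - 3)*3)*(⅗) + (47/3)*69 = -9/5*3*(⅗) + 1081 = -27/5*⅗ + 1081 = -81/25 + 1081 = 26944/25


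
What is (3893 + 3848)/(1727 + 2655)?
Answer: 7741/4382 ≈ 1.7665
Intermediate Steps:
(3893 + 3848)/(1727 + 2655) = 7741/4382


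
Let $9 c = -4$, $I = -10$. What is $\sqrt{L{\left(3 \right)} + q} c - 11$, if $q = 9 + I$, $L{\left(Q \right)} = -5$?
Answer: $-11 - \frac{4 i \sqrt{6}}{9} \approx -11.0 - 1.0887 i$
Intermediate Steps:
$c = - \frac{4}{9}$ ($c = \frac{1}{9} \left(-4\right) = - \frac{4}{9} \approx -0.44444$)
$q = -1$ ($q = 9 - 10 = -1$)
$\sqrt{L{\left(3 \right)} + q} c - 11 = \sqrt{-5 - 1} \left(- \frac{4}{9}\right) - 11 = \sqrt{-6} \left(- \frac{4}{9}\right) - 11 = i \sqrt{6} \left(- \frac{4}{9}\right) - 11 = - \frac{4 i \sqrt{6}}{9} - 11 = -11 - \frac{4 i \sqrt{6}}{9}$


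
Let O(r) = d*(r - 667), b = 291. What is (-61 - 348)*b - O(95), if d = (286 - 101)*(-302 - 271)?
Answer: -60753879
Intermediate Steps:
d = -106005 (d = 185*(-573) = -106005)
O(r) = 70705335 - 106005*r (O(r) = -106005*(r - 667) = -106005*(-667 + r) = 70705335 - 106005*r)
(-61 - 348)*b - O(95) = (-61 - 348)*291 - (70705335 - 106005*95) = -409*291 - (70705335 - 10070475) = -119019 - 1*60634860 = -119019 - 60634860 = -60753879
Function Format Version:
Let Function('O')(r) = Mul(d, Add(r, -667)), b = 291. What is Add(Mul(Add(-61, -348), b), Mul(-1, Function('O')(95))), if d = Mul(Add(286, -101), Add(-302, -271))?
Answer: -60753879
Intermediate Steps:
d = -106005 (d = Mul(185, -573) = -106005)
Function('O')(r) = Add(70705335, Mul(-106005, r)) (Function('O')(r) = Mul(-106005, Add(r, -667)) = Mul(-106005, Add(-667, r)) = Add(70705335, Mul(-106005, r)))
Add(Mul(Add(-61, -348), b), Mul(-1, Function('O')(95))) = Add(Mul(Add(-61, -348), 291), Mul(-1, Add(70705335, Mul(-106005, 95)))) = Add(Mul(-409, 291), Mul(-1, Add(70705335, -10070475))) = Add(-119019, Mul(-1, 60634860)) = Add(-119019, -60634860) = -60753879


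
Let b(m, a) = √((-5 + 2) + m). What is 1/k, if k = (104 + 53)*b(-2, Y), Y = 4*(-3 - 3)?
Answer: -I*√5/785 ≈ -0.0028485*I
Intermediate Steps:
Y = -24 (Y = 4*(-6) = -24)
b(m, a) = √(-3 + m)
k = 157*I*√5 (k = (104 + 53)*√(-3 - 2) = 157*√(-5) = 157*(I*√5) = 157*I*√5 ≈ 351.06*I)
1/k = 1/(157*I*√5) = -I*√5/785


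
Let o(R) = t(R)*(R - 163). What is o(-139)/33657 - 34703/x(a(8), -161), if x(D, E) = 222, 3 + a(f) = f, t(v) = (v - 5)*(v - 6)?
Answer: -855959197/2490618 ≈ -343.67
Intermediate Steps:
t(v) = (-6 + v)*(-5 + v) (t(v) = (-5 + v)*(-6 + v) = (-6 + v)*(-5 + v))
a(f) = -3 + f
o(R) = (-163 + R)*(30 + R² - 11*R) (o(R) = (30 + R² - 11*R)*(R - 163) = (30 + R² - 11*R)*(-163 + R) = (-163 + R)*(30 + R² - 11*R))
o(-139)/33657 - 34703/x(a(8), -161) = ((-163 - 139)*(30 + (-139)² - 11*(-139)))/33657 - 34703/222 = -302*(30 + 19321 + 1529)*(1/33657) - 34703*1/222 = -302*20880*(1/33657) - 34703/222 = -6305760*1/33657 - 34703/222 = -2101920/11219 - 34703/222 = -855959197/2490618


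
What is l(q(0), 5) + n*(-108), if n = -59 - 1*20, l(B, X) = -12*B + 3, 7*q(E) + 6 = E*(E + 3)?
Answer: 59817/7 ≈ 8545.3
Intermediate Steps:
q(E) = -6/7 + E*(3 + E)/7 (q(E) = -6/7 + (E*(E + 3))/7 = -6/7 + (E*(3 + E))/7 = -6/7 + E*(3 + E)/7)
l(B, X) = 3 - 12*B
n = -79 (n = -59 - 20 = -79)
l(q(0), 5) + n*(-108) = (3 - 12*(-6/7 + (⅐)*0² + (3/7)*0)) - 79*(-108) = (3 - 12*(-6/7 + (⅐)*0 + 0)) + 8532 = (3 - 12*(-6/7 + 0 + 0)) + 8532 = (3 - 12*(-6/7)) + 8532 = (3 + 72/7) + 8532 = 93/7 + 8532 = 59817/7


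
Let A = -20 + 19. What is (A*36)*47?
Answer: -1692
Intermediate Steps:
A = -1
(A*36)*47 = -1*36*47 = -36*47 = -1692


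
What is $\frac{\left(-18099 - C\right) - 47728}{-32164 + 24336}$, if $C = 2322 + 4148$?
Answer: $\frac{72297}{7828} \approx 9.2357$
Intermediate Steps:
$C = 6470$
$\frac{\left(-18099 - C\right) - 47728}{-32164 + 24336} = \frac{\left(-18099 - 6470\right) - 47728}{-32164 + 24336} = \frac{\left(-18099 - 6470\right) - 47728}{-7828} = \left(-24569 - 47728\right) \left(- \frac{1}{7828}\right) = \left(-72297\right) \left(- \frac{1}{7828}\right) = \frac{72297}{7828}$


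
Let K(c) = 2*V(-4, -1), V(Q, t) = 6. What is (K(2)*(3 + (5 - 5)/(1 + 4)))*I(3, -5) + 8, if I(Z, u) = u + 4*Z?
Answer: 260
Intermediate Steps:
K(c) = 12 (K(c) = 2*6 = 12)
(K(2)*(3 + (5 - 5)/(1 + 4)))*I(3, -5) + 8 = (12*(3 + (5 - 5)/(1 + 4)))*(-5 + 4*3) + 8 = (12*(3 + 0/5))*(-5 + 12) + 8 = (12*(3 + 0*(1/5)))*7 + 8 = (12*(3 + 0))*7 + 8 = (12*3)*7 + 8 = 36*7 + 8 = 252 + 8 = 260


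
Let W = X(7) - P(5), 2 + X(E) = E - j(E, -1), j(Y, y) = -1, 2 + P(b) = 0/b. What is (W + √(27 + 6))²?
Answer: (8 + √33)² ≈ 188.91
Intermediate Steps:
P(b) = -2 (P(b) = -2 + 0/b = -2 + 0 = -2)
X(E) = -1 + E (X(E) = -2 + (E - 1*(-1)) = -2 + (E + 1) = -2 + (1 + E) = -1 + E)
W = 8 (W = (-1 + 7) - 1*(-2) = 6 + 2 = 8)
(W + √(27 + 6))² = (8 + √(27 + 6))² = (8 + √33)²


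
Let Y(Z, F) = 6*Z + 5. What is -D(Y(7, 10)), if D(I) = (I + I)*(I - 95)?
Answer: 4512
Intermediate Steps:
Y(Z, F) = 5 + 6*Z
D(I) = 2*I*(-95 + I) (D(I) = (2*I)*(-95 + I) = 2*I*(-95 + I))
-D(Y(7, 10)) = -2*(5 + 6*7)*(-95 + (5 + 6*7)) = -2*(5 + 42)*(-95 + (5 + 42)) = -2*47*(-95 + 47) = -2*47*(-48) = -1*(-4512) = 4512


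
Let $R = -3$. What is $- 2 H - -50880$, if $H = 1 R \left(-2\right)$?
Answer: $50868$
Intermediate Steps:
$H = 6$ ($H = 1 \left(-3\right) \left(-2\right) = \left(-3\right) \left(-2\right) = 6$)
$- 2 H - -50880 = - 2 \cdot 6 - -50880 = \left(-1\right) 12 + 50880 = -12 + 50880 = 50868$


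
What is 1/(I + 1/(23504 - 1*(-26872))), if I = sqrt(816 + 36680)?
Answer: -50376/95155150634495 + 5075482752*sqrt(9374)/95155150634495 ≈ 0.0051643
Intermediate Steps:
I = 2*sqrt(9374) (I = sqrt(37496) = 2*sqrt(9374) ≈ 193.64)
1/(I + 1/(23504 - 1*(-26872))) = 1/(2*sqrt(9374) + 1/(23504 - 1*(-26872))) = 1/(2*sqrt(9374) + 1/(23504 + 26872)) = 1/(2*sqrt(9374) + 1/50376) = 1/(1/50376 + 2*sqrt(9374))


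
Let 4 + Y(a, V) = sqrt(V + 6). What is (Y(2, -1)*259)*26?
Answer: -26936 + 6734*sqrt(5) ≈ -11878.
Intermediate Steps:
Y(a, V) = -4 + sqrt(6 + V) (Y(a, V) = -4 + sqrt(V + 6) = -4 + sqrt(6 + V))
(Y(2, -1)*259)*26 = ((-4 + sqrt(6 - 1))*259)*26 = ((-4 + sqrt(5))*259)*26 = (-1036 + 259*sqrt(5))*26 = -26936 + 6734*sqrt(5)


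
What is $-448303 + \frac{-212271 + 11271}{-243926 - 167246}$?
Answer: $- \frac{46082360029}{102793} \approx -4.483 \cdot 10^{5}$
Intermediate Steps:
$-448303 + \frac{-212271 + 11271}{-243926 - 167246} = -448303 - \frac{201000}{-411172} = -448303 - - \frac{50250}{102793} = -448303 + \frac{50250}{102793} = - \frac{46082360029}{102793}$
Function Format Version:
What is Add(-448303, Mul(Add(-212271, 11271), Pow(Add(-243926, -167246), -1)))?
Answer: Rational(-46082360029, 102793) ≈ -4.4830e+5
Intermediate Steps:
Add(-448303, Mul(Add(-212271, 11271), Pow(Add(-243926, -167246), -1))) = Add(-448303, Mul(-201000, Pow(-411172, -1))) = Add(-448303, Mul(-201000, Rational(-1, 411172))) = Add(-448303, Rational(50250, 102793)) = Rational(-46082360029, 102793)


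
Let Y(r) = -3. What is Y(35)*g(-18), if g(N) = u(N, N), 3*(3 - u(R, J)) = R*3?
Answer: -63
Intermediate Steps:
u(R, J) = 3 - R (u(R, J) = 3 - R*3/3 = 3 - R)
g(N) = 3 - N
Y(35)*g(-18) = -3*(3 - 1*(-18)) = -3*(3 + 18) = -3*21 = -63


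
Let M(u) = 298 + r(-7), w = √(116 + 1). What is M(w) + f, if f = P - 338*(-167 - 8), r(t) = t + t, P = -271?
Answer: 59163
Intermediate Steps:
r(t) = 2*t
f = 58879 (f = -271 - 338*(-167 - 8) = -271 - 338*(-175) = -271 + 59150 = 58879)
w = 3*√13 (w = √117 = 3*√13 ≈ 10.817)
M(u) = 284 (M(u) = 298 + 2*(-7) = 298 - 14 = 284)
M(w) + f = 284 + 58879 = 59163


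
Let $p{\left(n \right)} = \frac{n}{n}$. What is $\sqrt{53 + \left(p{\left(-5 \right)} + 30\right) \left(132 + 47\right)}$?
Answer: $\sqrt{5602} \approx 74.847$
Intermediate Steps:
$p{\left(n \right)} = 1$
$\sqrt{53 + \left(p{\left(-5 \right)} + 30\right) \left(132 + 47\right)} = \sqrt{53 + \left(1 + 30\right) \left(132 + 47\right)} = \sqrt{53 + 31 \cdot 179} = \sqrt{53 + 5549} = \sqrt{5602}$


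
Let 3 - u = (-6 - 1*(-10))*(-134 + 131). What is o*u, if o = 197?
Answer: 2955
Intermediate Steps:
u = 15 (u = 3 - (-6 - 1*(-10))*(-134 + 131) = 3 - (-6 + 10)*(-3) = 3 - 4*(-3) = 3 - 1*(-12) = 3 + 12 = 15)
o*u = 197*15 = 2955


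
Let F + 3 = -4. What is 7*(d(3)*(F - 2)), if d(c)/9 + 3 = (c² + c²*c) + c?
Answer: -20412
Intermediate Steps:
d(c) = -27 + 9*c + 9*c² + 9*c³ (d(c) = -27 + 9*((c² + c²*c) + c) = -27 + 9*((c² + c³) + c) = -27 + 9*(c + c² + c³) = -27 + (9*c + 9*c² + 9*c³) = -27 + 9*c + 9*c² + 9*c³)
F = -7 (F = -3 - 4 = -7)
7*(d(3)*(F - 2)) = 7*((-27 + 9*3 + 9*3² + 9*3³)*(-7 - 2)) = 7*((-27 + 27 + 9*9 + 9*27)*(-9)) = 7*((-27 + 27 + 81 + 243)*(-9)) = 7*(324*(-9)) = 7*(-2916) = -20412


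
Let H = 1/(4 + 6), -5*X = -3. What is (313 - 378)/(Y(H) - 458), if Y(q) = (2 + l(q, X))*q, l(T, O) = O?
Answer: 3250/22887 ≈ 0.14200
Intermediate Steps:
X = 3/5 (X = -1/5*(-3) = 3/5 ≈ 0.60000)
H = 1/10 ≈ 0.10000
Y(q) = 13*q/5 (Y(q) = (2 + 3/5)*q = 13*q/5)
(313 - 378)/(Y(H) - 458) = (313 - 378)/((13/5)*(1/10) - 458) = -65/(13/50 - 458) = -65/(-22887/50) = -65*(-50/22887) = 3250/22887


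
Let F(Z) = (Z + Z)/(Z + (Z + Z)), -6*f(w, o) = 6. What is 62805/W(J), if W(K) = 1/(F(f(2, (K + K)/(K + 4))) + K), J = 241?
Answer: 15177875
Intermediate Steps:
f(w, o) = -1 (f(w, o) = -⅙*6 = -1)
F(Z) = ⅔ (F(Z) = (2*Z)/(Z + 2*Z) = (2*Z)/((3*Z)) = (2*Z)*(1/(3*Z)) = ⅔)
W(K) = 1/(⅔ + K)
62805/W(J) = 62805/((3/(2 + 3*241))) = 62805/((3/(2 + 723))) = 62805/((3/725)) = 62805/((3*(1/725))) = 62805/(3/725) = 62805*(725/3) = 15177875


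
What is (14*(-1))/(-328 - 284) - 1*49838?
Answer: -15250421/306 ≈ -49838.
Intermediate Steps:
(14*(-1))/(-328 - 284) - 1*49838 = -14/(-612) - 49838 = -14*(-1/612) - 49838 = 7/306 - 49838 = -15250421/306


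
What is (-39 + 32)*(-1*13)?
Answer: 91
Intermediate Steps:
(-39 + 32)*(-1*13) = -7*(-13) = 91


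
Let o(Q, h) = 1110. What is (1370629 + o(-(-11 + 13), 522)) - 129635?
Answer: 1242104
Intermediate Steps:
(1370629 + o(-(-11 + 13), 522)) - 129635 = (1370629 + 1110) - 129635 = 1371739 - 129635 = 1242104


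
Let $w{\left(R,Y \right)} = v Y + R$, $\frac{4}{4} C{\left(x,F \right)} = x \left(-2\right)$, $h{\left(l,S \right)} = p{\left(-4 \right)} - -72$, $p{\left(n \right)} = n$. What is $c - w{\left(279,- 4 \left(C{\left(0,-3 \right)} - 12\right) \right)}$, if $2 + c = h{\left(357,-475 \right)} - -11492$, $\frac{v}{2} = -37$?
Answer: $14831$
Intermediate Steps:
$v = -74$ ($v = 2 \left(-37\right) = -74$)
$h{\left(l,S \right)} = 68$ ($h{\left(l,S \right)} = -4 - -72 = -4 + 72 = 68$)
$C{\left(x,F \right)} = - 2 x$ ($C{\left(x,F \right)} = x \left(-2\right) = - 2 x$)
$c = 11558$ ($c = -2 + \left(68 - -11492\right) = -2 + \left(68 + 11492\right) = -2 + 11560 = 11558$)
$w{\left(R,Y \right)} = R - 74 Y$ ($w{\left(R,Y \right)} = - 74 Y + R = R - 74 Y$)
$c - w{\left(279,- 4 \left(C{\left(0,-3 \right)} - 12\right) \right)} = 11558 - \left(279 - 74 \left(- 4 \left(\left(-2\right) 0 - 12\right)\right)\right) = 11558 - \left(279 - 74 \left(- 4 \left(0 - 12\right)\right)\right) = 11558 - \left(279 - 74 \left(\left(-4\right) \left(-12\right)\right)\right) = 11558 - \left(279 - 3552\right) = 11558 - -3273 = 11558 + 3273 = 14831$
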